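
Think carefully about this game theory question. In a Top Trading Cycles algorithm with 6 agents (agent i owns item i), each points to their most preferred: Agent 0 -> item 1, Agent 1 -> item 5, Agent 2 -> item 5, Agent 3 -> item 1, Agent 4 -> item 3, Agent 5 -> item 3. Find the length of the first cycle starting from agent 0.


Step 1: Trace the pointer graph from agent 0: 0 -> 1 -> 5 -> 3 -> 1
Step 2: A cycle is detected when we revisit agent 1
Step 3: The cycle is: 1 -> 5 -> 3 -> 1
Step 4: Cycle length = 3

3


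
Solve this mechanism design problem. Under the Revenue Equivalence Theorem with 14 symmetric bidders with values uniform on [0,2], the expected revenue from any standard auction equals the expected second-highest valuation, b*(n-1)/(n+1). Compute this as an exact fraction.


Step 1: By Revenue Equivalence, expected revenue = b*(n-1)/(n+1)
Step 2: Substituting n = 14, b = 2
Step 3: Revenue = 2*(14-1)/(14+1) = 2*13/15
Step 4: Revenue = 26/15

26/15


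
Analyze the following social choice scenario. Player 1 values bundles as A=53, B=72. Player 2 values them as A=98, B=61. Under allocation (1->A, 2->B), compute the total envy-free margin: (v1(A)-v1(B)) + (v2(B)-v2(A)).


Step 1: Player 1's margin = v1(A) - v1(B) = 53 - 72 = -19
Step 2: Player 2's margin = v2(B) - v2(A) = 61 - 98 = -37
Step 3: Total margin = -19 + -37 = -56

-56


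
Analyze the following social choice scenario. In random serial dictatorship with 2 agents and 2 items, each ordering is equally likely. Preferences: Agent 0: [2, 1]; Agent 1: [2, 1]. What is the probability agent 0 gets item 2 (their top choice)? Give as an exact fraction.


Step 1: Agent 0 wants item 2
Step 2: There are 2 possible orderings of agents
Step 3: In 1 orderings, agent 0 gets item 2
Step 4: Probability = 1/2

1/2


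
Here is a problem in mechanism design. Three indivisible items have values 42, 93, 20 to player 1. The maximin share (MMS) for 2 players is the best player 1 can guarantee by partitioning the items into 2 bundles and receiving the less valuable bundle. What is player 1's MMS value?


Step 1: Item values = 42, 93, 20
Step 2: Enumerate all 2-bundle partitions and take the smaller bundle:
  Partition 1: {42} vs {93,20} -> bundles 42, 113; min = 42
  Partition 2: {93} vs {42,20} -> bundles 93, 62; min = 62
  Partition 3: {20} vs {42,93} -> bundles 20, 135; min = 20
Step 3: MMS = max(42, 62, 20) = 62

62


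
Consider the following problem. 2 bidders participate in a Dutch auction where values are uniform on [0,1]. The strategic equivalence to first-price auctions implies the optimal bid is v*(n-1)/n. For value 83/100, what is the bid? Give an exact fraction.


Step 1: Dutch auctions are strategically equivalent to first-price auctions
Step 2: The equilibrium bid is b(v) = v*(n-1)/n
Step 3: b = 83/100 * 1/2
Step 4: b = 83/200

83/200


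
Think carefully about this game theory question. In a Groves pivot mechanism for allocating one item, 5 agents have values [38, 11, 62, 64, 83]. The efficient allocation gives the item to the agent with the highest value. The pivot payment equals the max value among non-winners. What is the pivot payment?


Step 1: The efficient winner is agent 4 with value 83
Step 2: Other agents' values: [38, 11, 62, 64]
Step 3: Pivot payment = max(others) = 64
Step 4: The winner pays 64

64


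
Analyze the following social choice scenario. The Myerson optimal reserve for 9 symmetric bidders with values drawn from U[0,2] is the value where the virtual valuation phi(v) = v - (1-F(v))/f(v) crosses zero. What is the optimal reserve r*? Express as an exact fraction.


Step 1: For U[0,2], F(v) = v/2 and f(v) = 1/2
Step 2: phi(v) = v - (1 - v/2)/(1/2) = v - (2 - v) = 2v - 2
Step 3: Set phi(r*) = 0: 2r* - 2 = 0
Step 4: r* = 2/2 = 1 (the number of bidders n = 9 does not enter)

1


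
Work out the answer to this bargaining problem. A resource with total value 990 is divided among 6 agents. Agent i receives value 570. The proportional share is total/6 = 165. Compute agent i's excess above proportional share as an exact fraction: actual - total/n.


Step 1: Proportional share = 990/6 = 165
Step 2: Agent's actual allocation = 570
Step 3: Excess = 570 - 165 = 405

405


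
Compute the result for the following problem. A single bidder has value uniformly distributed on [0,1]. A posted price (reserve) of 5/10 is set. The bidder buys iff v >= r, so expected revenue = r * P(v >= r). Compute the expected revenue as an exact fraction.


Step 1: Posted price r = 1/2, value support [0,1]
Step 2: P(v >= r) = (1 - 1/2)/1 = 1/2
Step 3: Expected revenue = r * P(v >= r) = 1/2 * 1/2
Step 4: Revenue = 1/4

1/4


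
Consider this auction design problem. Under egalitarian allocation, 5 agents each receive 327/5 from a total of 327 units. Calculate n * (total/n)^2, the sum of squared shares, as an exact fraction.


Step 1: Each agent's share = 327/5
Step 2: Square of each share = (327/5)^2 = 106929/25
Step 3: Sum of squares = 5 * 106929/25 = 106929/5

106929/5


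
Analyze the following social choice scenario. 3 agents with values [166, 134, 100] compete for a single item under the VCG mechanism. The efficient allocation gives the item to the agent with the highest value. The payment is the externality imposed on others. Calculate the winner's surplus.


Step 1: The winner is the agent with the highest value: agent 0 with value 166
Step 2: Values of other agents: [134, 100]
Step 3: VCG payment = max of others' values = 134
Step 4: Surplus = 166 - 134 = 32

32


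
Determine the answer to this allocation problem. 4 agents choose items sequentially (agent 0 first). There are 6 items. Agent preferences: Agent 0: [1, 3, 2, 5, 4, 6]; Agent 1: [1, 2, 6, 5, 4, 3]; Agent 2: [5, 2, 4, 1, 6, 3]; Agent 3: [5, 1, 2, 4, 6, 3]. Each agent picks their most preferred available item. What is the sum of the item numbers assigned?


Step 1: Agent 0 picks item 1
Step 2: Agent 1 picks item 2
Step 3: Agent 2 picks item 5
Step 4: Agent 3 picks item 4
Step 5: Sum = 1 + 2 + 5 + 4 = 12

12


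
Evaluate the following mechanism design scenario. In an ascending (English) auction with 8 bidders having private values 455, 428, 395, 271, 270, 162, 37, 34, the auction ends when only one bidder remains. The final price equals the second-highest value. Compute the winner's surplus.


Step 1: Identify the highest value: 455
Step 2: Identify the second-highest value: 428
Step 3: The final price = second-highest value = 428
Step 4: Surplus = 455 - 428 = 27

27


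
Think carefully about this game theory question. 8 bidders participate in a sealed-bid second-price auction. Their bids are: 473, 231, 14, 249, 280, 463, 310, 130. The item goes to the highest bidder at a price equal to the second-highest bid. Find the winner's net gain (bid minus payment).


Step 1: Sort bids in descending order: 473, 463, 310, 280, 249, 231, 130, 14
Step 2: The winning bid is the highest: 473
Step 3: The payment equals the second-highest bid: 463
Step 4: Surplus = winner's bid - payment = 473 - 463 = 10

10


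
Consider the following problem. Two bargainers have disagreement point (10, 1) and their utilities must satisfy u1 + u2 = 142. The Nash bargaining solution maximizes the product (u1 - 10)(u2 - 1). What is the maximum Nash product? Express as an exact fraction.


Step 1: The Nash solution splits surplus symmetrically above the disagreement point
Step 2: u1 = (total + d1 - d2)/2 = (142 + 10 - 1)/2 = 151/2
Step 3: u2 = (total - d1 + d2)/2 = (142 - 10 + 1)/2 = 133/2
Step 4: Nash product = (151/2 - 10) * (133/2 - 1)
Step 5: = 131/2 * 131/2 = 17161/4

17161/4


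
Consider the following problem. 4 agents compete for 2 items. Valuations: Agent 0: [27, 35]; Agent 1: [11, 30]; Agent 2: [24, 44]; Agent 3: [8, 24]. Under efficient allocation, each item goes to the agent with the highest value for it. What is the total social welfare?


Step 1: For each item, find the maximum value among all agents.
Step 2: Item 0 -> Agent 0 (value 27)
Step 3: Item 1 -> Agent 2 (value 44)
Step 4: Total welfare = 27 + 44 = 71

71


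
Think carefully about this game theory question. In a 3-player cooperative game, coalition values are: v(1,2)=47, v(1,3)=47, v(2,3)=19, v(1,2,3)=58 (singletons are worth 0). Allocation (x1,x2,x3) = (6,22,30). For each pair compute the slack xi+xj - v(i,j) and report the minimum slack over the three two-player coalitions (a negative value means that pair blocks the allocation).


Step 1: Slack for coalition (1,2): x1+x2 - v12 = 28 - 47 = -19
Step 2: Slack for coalition (1,3): x1+x3 - v13 = 36 - 47 = -11
Step 3: Slack for coalition (2,3): x2+x3 - v23 = 52 - 19 = 33
Step 4: Minimum slack = min(-19, -11, 33) = -19, attained by (1,2); coalition (1,2) can block (slack < 0), so the allocation is not in the core

-19


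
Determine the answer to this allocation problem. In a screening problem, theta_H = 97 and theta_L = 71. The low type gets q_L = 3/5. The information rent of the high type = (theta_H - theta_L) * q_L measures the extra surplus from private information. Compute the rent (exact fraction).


Step 1: theta_H - theta_L = 97 - 71 = 26
Step 2: Information rent = (theta_H - theta_L) * q_L
Step 3: = 26 * 3/5
Step 4: = 78/5

78/5


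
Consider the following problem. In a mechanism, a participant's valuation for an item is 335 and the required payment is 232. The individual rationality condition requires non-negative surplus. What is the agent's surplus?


Step 1: Surplus = value - payment = 335 - 232 = 103
Step 2: IR is satisfied (surplus >= 0)

103


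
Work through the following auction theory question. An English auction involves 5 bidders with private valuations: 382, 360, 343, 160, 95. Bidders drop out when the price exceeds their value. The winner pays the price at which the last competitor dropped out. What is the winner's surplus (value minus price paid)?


Step 1: Identify the highest value: 382
Step 2: Identify the second-highest value: 360
Step 3: The final price = second-highest value = 360
Step 4: Surplus = 382 - 360 = 22

22


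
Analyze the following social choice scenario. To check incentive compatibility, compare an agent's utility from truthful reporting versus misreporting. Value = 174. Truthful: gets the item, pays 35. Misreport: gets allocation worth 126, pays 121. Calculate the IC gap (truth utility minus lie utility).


Step 1: U(truth) = value - payment = 174 - 35 = 139
Step 2: U(lie) = allocation - payment = 126 - 121 = 5
Step 3: IC gap = 139 - 5 = 134

134


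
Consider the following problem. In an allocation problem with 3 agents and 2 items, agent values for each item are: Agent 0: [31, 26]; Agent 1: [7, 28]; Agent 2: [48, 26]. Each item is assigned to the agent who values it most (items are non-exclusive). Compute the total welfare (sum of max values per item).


Step 1: For each item, find the maximum value among all agents.
Step 2: Item 0 -> Agent 2 (value 48)
Step 3: Item 1 -> Agent 1 (value 28)
Step 4: Total welfare = 48 + 28 = 76

76


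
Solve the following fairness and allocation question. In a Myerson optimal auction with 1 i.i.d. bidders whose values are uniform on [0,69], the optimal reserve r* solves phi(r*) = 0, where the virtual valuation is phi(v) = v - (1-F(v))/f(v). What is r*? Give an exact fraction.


Step 1: For U[0,69], F(v) = v/69 and f(v) = 1/69
Step 2: phi(v) = v - (1 - v/69)/(1/69) = v - (69 - v) = 2v - 69
Step 3: Set phi(r*) = 0: 2r* - 69 = 0
Step 4: r* = 69/2 (the number of bidders n = 1 does not enter)

69/2


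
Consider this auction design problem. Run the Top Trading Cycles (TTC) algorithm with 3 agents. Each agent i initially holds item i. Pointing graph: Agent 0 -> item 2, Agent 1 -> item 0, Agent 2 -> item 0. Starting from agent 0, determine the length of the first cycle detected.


Step 1: Trace the pointer graph from agent 0: 0 -> 2 -> 0
Step 2: A cycle is detected when we revisit agent 0
Step 3: The cycle is: 0 -> 2 -> 0
Step 4: Cycle length = 2

2


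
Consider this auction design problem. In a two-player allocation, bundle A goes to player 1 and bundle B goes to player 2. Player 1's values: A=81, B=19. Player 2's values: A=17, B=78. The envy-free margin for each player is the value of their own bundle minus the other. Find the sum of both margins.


Step 1: Player 1's margin = v1(A) - v1(B) = 81 - 19 = 62
Step 2: Player 2's margin = v2(B) - v2(A) = 78 - 17 = 61
Step 3: Total margin = 62 + 61 = 123

123


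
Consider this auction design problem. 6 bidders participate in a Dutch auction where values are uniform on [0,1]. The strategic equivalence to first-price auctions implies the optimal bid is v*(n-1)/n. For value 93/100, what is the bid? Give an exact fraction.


Step 1: Dutch auctions are strategically equivalent to first-price auctions
Step 2: The equilibrium bid is b(v) = v*(n-1)/n
Step 3: b = 93/100 * 5/6
Step 4: b = 31/40

31/40


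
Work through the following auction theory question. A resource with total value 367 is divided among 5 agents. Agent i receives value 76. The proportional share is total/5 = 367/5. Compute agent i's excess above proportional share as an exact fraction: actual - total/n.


Step 1: Proportional share = 367/5
Step 2: Agent's actual allocation = 76
Step 3: Excess = 76 - 367/5 = 13/5

13/5


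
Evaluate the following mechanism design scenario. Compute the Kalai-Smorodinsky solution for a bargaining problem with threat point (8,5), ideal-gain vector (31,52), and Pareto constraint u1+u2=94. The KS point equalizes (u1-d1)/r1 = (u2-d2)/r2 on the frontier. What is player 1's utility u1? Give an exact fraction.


Step 1: At the KS point, (u1-d1)/r1 = (u2-d2)/r2 = t and u1+u2 = 94
Step 2: u1 = d1 + r1*t and u2 = d2 + r2*t, so (d1 + r1*t) + (d2 + r2*t) = 94
Step 3: t = (94 - 8 - 5)/(31 + 52) = 81/83
Step 4: u1 = d1 + r1*t = 8 + 31 * 81/83 = 3175/83
Step 5: (Check: u2 = d2 + r2*t = 4627/83; u1+u2 = 3175/83 + 4627/83 = 94, on the frontier.)

3175/83


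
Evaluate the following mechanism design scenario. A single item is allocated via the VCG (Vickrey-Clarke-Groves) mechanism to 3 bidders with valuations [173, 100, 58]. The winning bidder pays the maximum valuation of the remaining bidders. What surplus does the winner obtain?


Step 1: The winner is the agent with the highest value: agent 0 with value 173
Step 2: Values of other agents: [100, 58]
Step 3: VCG payment = max of others' values = 100
Step 4: Surplus = 173 - 100 = 73

73


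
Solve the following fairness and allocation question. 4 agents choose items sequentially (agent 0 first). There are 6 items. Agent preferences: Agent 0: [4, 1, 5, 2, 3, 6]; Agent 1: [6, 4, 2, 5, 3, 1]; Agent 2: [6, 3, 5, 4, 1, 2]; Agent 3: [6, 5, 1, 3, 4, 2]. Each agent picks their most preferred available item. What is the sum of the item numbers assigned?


Step 1: Agent 0 picks item 4
Step 2: Agent 1 picks item 6
Step 3: Agent 2 picks item 3
Step 4: Agent 3 picks item 5
Step 5: Sum = 4 + 6 + 3 + 5 = 18

18


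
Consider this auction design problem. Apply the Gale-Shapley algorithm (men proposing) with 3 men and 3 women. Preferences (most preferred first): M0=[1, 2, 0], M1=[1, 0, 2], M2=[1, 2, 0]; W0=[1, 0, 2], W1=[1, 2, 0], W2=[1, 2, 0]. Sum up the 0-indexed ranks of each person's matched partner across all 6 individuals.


Step 1: Run Gale-Shapley (men propose, women hold best offer):
  M0 proposes to W1; she accepts
  M1 proposes to W1; she switches from M0
  M2 proposes to W1; rejected
  M2 proposes to W2; she accepts
  M0 proposes to W2; rejected
  M0 proposes to W0; she accepts
Step 2: Final matching: W0-M0, W1-M1, W2-M2
Step 3: 0-indexed ranks (man's rank of his match, then woman's): 2 + 1 + 0 + 0 + 1 + 1
Step 4: Total rank sum = 5

5


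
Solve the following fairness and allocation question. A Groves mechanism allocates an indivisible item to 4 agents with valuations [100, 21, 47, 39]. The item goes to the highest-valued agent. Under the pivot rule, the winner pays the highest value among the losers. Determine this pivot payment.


Step 1: The efficient winner is agent 0 with value 100
Step 2: Other agents' values: [21, 47, 39]
Step 3: Pivot payment = max(others) = 47
Step 4: The winner pays 47

47


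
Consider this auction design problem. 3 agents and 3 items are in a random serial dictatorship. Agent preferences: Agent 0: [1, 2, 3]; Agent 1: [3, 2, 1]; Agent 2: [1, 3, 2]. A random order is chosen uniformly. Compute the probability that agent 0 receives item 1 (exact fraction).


Step 1: Agent 0 wants item 1
Step 2: There are 6 possible orderings of agents
Step 3: In 3 orderings, agent 0 gets item 1
Step 4: Probability = 3/6 = 1/2

1/2


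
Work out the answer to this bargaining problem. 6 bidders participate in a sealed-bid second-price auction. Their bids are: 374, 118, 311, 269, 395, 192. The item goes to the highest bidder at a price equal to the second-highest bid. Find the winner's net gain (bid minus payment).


Step 1: Sort bids in descending order: 395, 374, 311, 269, 192, 118
Step 2: The winning bid is the highest: 395
Step 3: The payment equals the second-highest bid: 374
Step 4: Surplus = winner's bid - payment = 395 - 374 = 21

21


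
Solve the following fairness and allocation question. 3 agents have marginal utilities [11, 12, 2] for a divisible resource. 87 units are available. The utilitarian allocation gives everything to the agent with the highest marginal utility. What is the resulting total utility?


Step 1: The marginal utilities are [11, 12, 2]
Step 2: The highest marginal utility is 12
Step 3: All 87 units go to that agent
Step 4: Total utility = 12 * 87 = 1044

1044


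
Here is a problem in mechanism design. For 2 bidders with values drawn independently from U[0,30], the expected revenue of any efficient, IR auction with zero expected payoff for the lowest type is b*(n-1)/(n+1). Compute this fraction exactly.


Step 1: By Revenue Equivalence, expected revenue = b*(n-1)/(n+1)
Step 2: Substituting n = 2, b = 30
Step 3: Revenue = 30*(2-1)/(2+1) = 30*1/3
Step 4: Revenue = 30/3 = 10

10


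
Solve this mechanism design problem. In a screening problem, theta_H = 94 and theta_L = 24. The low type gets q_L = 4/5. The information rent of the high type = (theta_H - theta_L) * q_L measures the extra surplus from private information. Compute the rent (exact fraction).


Step 1: theta_H - theta_L = 94 - 24 = 70
Step 2: Information rent = (theta_H - theta_L) * q_L
Step 3: = 70 * 4/5
Step 4: = 56

56


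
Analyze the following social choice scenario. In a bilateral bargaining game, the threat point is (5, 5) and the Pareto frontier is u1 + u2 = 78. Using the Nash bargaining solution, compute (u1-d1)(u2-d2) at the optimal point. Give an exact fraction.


Step 1: The Nash solution splits surplus symmetrically above the disagreement point
Step 2: u1 = (total + d1 - d2)/2 = (78 + 5 - 5)/2 = 39
Step 3: u2 = (total - d1 + d2)/2 = (78 - 5 + 5)/2 = 39
Step 4: Nash product = (39 - 5) * (39 - 5)
Step 5: = 34 * 34 = 1156

1156


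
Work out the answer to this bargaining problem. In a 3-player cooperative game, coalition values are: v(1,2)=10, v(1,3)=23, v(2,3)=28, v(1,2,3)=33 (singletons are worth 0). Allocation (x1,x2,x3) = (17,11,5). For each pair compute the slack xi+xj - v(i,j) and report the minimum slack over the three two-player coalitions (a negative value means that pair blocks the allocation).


Step 1: Slack for coalition (1,2): x1+x2 - v12 = 28 - 10 = 18
Step 2: Slack for coalition (1,3): x1+x3 - v13 = 22 - 23 = -1
Step 3: Slack for coalition (2,3): x2+x3 - v23 = 16 - 28 = -12
Step 4: Minimum slack = min(18, -1, -12) = -12, attained by (2,3); coalition (2,3) can block (slack < 0), so the allocation is not in the core

-12


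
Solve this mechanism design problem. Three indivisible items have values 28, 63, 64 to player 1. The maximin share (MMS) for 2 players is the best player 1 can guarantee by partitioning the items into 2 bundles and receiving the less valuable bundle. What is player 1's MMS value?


Step 1: Item values = 28, 63, 64
Step 2: Enumerate all 2-bundle partitions and take the smaller bundle:
  Partition 1: {28} vs {63,64} -> bundles 28, 127; min = 28
  Partition 2: {63} vs {28,64} -> bundles 63, 92; min = 63
  Partition 3: {64} vs {28,63} -> bundles 64, 91; min = 64
Step 3: MMS = max(28, 63, 64) = 64

64


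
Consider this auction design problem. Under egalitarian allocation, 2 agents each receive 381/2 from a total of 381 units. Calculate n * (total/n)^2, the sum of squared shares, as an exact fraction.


Step 1: Each agent's share = 381/2
Step 2: Square of each share = (381/2)^2 = 145161/4
Step 3: Sum of squares = 2 * 145161/4 = 145161/2

145161/2


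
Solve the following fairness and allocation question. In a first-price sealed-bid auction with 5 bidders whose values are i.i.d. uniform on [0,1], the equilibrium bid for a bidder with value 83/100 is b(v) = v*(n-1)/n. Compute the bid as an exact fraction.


Step 1: The symmetric BNE bidding function is b(v) = v * (n-1) / n
Step 2: Substitute v = 83/100 and n = 5
Step 3: b = 83/100 * 4/5
Step 4: b = 83/125

83/125


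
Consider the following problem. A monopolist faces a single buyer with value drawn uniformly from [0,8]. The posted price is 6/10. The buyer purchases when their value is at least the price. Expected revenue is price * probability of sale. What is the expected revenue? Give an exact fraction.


Step 1: Posted price r = 3/5, value support [0,8]
Step 2: P(v >= r) = (8 - 3/5)/8 = 37/40
Step 3: Expected revenue = r * P(v >= r) = 3/5 * 37/40
Step 4: Revenue = 111/200

111/200


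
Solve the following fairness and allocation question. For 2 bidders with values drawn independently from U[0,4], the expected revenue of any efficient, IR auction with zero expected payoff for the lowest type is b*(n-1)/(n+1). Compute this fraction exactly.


Step 1: By Revenue Equivalence, expected revenue = b*(n-1)/(n+1)
Step 2: Substituting n = 2, b = 4
Step 3: Revenue = 4*(2-1)/(2+1) = 4*1/3
Step 4: Revenue = 4/3

4/3


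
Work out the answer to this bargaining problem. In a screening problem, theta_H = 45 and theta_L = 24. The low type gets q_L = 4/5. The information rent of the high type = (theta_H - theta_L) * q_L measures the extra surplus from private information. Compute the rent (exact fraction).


Step 1: theta_H - theta_L = 45 - 24 = 21
Step 2: Information rent = (theta_H - theta_L) * q_L
Step 3: = 21 * 4/5
Step 4: = 84/5

84/5


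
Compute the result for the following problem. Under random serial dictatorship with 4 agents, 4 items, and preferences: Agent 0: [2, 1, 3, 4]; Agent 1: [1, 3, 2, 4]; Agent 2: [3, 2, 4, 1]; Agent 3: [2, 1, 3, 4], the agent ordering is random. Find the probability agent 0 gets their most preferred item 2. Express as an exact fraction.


Step 1: Agent 0 wants item 2
Step 2: There are 24 possible orderings of agents
Step 3: In 12 orderings, agent 0 gets item 2
Step 4: Probability = 12/24 = 1/2

1/2


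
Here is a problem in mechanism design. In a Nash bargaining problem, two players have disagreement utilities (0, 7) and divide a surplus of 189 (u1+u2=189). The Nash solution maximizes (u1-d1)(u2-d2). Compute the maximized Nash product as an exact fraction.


Step 1: The Nash solution splits surplus symmetrically above the disagreement point
Step 2: u1 = (total + d1 - d2)/2 = (189 + 0 - 7)/2 = 91
Step 3: u2 = (total - d1 + d2)/2 = (189 - 0 + 7)/2 = 98
Step 4: Nash product = (91 - 0) * (98 - 7)
Step 5: = 91 * 91 = 8281

8281


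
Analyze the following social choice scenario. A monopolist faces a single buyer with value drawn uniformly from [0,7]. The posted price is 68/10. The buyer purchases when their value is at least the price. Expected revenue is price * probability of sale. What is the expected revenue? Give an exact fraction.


Step 1: Posted price r = 34/5, value support [0,7]
Step 2: P(v >= r) = (7 - 34/5)/7 = 1/35
Step 3: Expected revenue = r * P(v >= r) = 34/5 * 1/35
Step 4: Revenue = 34/175

34/175


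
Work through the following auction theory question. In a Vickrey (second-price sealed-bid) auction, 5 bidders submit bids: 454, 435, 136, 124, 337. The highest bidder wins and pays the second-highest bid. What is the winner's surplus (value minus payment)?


Step 1: Sort bids in descending order: 454, 435, 337, 136, 124
Step 2: The winning bid is the highest: 454
Step 3: The payment equals the second-highest bid: 435
Step 4: Surplus = winner's bid - payment = 454 - 435 = 19

19


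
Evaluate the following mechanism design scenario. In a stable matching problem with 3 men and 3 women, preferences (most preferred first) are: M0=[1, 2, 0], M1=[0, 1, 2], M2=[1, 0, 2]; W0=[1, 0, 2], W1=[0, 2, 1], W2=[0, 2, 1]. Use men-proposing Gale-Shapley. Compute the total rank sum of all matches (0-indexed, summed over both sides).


Step 1: Run Gale-Shapley (men propose, women hold best offer):
  M0 proposes to W1; she accepts
  M1 proposes to W0; she accepts
  M2 proposes to W1; rejected
  M2 proposes to W0; rejected
  M2 proposes to W2; she accepts
Step 2: Final matching: W0-M1, W1-M0, W2-M2
Step 3: 0-indexed ranks (man's rank of his match, then woman's): 0 + 0 + 0 + 0 + 2 + 1
Step 4: Total rank sum = 3

3


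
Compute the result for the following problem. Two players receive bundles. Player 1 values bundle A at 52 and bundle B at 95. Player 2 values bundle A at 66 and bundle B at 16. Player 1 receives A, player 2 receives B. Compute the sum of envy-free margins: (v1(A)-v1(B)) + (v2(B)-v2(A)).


Step 1: Player 1's margin = v1(A) - v1(B) = 52 - 95 = -43
Step 2: Player 2's margin = v2(B) - v2(A) = 16 - 66 = -50
Step 3: Total margin = -43 + -50 = -93

-93


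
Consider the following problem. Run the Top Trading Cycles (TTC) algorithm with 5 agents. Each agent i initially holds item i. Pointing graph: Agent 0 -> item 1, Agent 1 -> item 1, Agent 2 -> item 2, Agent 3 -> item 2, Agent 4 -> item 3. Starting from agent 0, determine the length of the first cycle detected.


Step 1: Trace the pointer graph from agent 0: 0 -> 1 -> 1
Step 2: A cycle is detected when we revisit agent 1
Step 3: The cycle is: 1 -> 1
Step 4: Cycle length = 1

1


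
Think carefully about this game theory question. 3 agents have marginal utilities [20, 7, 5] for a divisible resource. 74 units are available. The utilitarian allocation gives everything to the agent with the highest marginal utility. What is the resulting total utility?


Step 1: The marginal utilities are [20, 7, 5]
Step 2: The highest marginal utility is 20
Step 3: All 74 units go to that agent
Step 4: Total utility = 20 * 74 = 1480

1480


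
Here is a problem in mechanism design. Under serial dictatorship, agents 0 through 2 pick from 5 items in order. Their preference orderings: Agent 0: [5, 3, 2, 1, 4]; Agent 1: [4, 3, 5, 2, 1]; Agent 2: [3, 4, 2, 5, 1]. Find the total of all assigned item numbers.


Step 1: Agent 0 picks item 5
Step 2: Agent 1 picks item 4
Step 3: Agent 2 picks item 3
Step 4: Sum = 5 + 4 + 3 = 12

12


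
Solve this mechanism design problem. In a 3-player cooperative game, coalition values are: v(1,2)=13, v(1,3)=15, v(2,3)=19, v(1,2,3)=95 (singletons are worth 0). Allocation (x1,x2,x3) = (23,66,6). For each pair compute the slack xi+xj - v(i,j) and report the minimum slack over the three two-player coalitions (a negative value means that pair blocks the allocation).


Step 1: Slack for coalition (1,2): x1+x2 - v12 = 89 - 13 = 76
Step 2: Slack for coalition (1,3): x1+x3 - v13 = 29 - 15 = 14
Step 3: Slack for coalition (2,3): x2+x3 - v23 = 72 - 19 = 53
Step 4: Minimum slack = min(76, 14, 53) = 14, attained by (1,3); no pair can gain by deviating, so the allocation is in the core

14


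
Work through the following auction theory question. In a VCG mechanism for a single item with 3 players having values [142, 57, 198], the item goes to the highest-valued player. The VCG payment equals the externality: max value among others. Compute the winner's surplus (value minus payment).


Step 1: The winner is the agent with the highest value: agent 2 with value 198
Step 2: Values of other agents: [142, 57]
Step 3: VCG payment = max of others' values = 142
Step 4: Surplus = 198 - 142 = 56

56


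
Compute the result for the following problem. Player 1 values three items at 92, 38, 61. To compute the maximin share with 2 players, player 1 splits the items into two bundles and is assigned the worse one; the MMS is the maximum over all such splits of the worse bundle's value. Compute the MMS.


Step 1: Item values = 92, 38, 61
Step 2: Enumerate all 2-bundle partitions and take the smaller bundle:
  Partition 1: {92} vs {38,61} -> bundles 92, 99; min = 92
  Partition 2: {38} vs {92,61} -> bundles 38, 153; min = 38
  Partition 3: {61} vs {92,38} -> bundles 61, 130; min = 61
Step 3: MMS = max(92, 38, 61) = 92

92


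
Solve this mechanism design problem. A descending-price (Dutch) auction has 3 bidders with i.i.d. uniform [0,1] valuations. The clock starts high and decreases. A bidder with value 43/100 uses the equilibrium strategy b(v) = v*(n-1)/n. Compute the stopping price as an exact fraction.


Step 1: Dutch auctions are strategically equivalent to first-price auctions
Step 2: The equilibrium bid is b(v) = v*(n-1)/n
Step 3: b = 43/100 * 2/3
Step 4: b = 43/150

43/150


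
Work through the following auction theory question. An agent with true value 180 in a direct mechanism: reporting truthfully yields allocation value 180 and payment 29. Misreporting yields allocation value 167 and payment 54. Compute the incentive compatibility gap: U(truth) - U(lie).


Step 1: U(truth) = value - payment = 180 - 29 = 151
Step 2: U(lie) = allocation - payment = 167 - 54 = 113
Step 3: IC gap = 151 - 113 = 38

38


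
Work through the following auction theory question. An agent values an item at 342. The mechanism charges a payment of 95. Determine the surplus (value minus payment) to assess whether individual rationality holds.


Step 1: Surplus = value - payment = 342 - 95 = 247
Step 2: IR is satisfied (surplus >= 0)

247


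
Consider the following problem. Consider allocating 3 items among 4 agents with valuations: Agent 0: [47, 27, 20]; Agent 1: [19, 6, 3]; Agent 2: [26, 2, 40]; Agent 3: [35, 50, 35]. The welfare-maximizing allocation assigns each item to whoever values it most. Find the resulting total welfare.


Step 1: For each item, find the maximum value among all agents.
Step 2: Item 0 -> Agent 0 (value 47)
Step 3: Item 1 -> Agent 3 (value 50)
Step 4: Item 2 -> Agent 2 (value 40)
Step 5: Total welfare = 47 + 50 + 40 = 137

137


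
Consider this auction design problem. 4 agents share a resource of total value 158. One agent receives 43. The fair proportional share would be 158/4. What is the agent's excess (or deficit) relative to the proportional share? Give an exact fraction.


Step 1: Proportional share = 158/4 = 79/2
Step 2: Agent's actual allocation = 43
Step 3: Excess = 43 - 79/2 = 7/2

7/2


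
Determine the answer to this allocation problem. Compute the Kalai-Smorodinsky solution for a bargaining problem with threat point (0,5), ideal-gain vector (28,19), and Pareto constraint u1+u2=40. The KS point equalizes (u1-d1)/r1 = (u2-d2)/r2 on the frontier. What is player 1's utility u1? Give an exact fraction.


Step 1: At the KS point, (u1-d1)/r1 = (u2-d2)/r2 = t and u1+u2 = 40
Step 2: u1 = d1 + r1*t and u2 = d2 + r2*t, so (d1 + r1*t) + (d2 + r2*t) = 40
Step 3: t = (40 - 0 - 5)/(28 + 19) = 35/47
Step 4: u1 = d1 + r1*t = 0 + 28 * 35/47 = 980/47
Step 5: (Check: u2 = d2 + r2*t = 900/47; u1+u2 = 980/47 + 900/47 = 40, on the frontier.)

980/47


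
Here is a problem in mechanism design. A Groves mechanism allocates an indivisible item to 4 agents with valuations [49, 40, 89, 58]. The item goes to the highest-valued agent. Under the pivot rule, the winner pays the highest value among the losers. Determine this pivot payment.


Step 1: The efficient winner is agent 2 with value 89
Step 2: Other agents' values: [49, 40, 58]
Step 3: Pivot payment = max(others) = 58
Step 4: The winner pays 58

58


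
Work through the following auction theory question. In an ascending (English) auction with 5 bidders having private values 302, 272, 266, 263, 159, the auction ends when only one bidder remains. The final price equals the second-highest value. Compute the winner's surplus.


Step 1: Identify the highest value: 302
Step 2: Identify the second-highest value: 272
Step 3: The final price = second-highest value = 272
Step 4: Surplus = 302 - 272 = 30

30


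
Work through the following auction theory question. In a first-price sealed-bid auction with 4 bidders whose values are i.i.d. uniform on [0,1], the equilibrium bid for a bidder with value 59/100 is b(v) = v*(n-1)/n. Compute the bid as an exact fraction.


Step 1: The symmetric BNE bidding function is b(v) = v * (n-1) / n
Step 2: Substitute v = 59/100 and n = 4
Step 3: b = 59/100 * 3/4
Step 4: b = 177/400

177/400


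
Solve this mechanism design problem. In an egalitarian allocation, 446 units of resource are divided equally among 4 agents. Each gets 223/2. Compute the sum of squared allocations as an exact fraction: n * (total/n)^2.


Step 1: Each agent's share = 446/4 = 223/2
Step 2: Square of each share = (223/2)^2 = 49729/4
Step 3: Sum of squares = 4 * 49729/4 = 49729

49729


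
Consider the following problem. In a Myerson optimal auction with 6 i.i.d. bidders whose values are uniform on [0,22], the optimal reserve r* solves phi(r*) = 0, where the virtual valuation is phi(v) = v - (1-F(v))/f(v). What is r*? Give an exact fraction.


Step 1: For U[0,22], F(v) = v/22 and f(v) = 1/22
Step 2: phi(v) = v - (1 - v/22)/(1/22) = v - (22 - v) = 2v - 22
Step 3: Set phi(r*) = 0: 2r* - 22 = 0
Step 4: r* = 22/2 = 11 (the number of bidders n = 6 does not enter)

11


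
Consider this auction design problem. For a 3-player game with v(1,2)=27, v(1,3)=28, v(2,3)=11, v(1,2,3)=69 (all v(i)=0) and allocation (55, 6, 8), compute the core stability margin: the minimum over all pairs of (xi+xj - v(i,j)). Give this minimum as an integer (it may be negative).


Step 1: Slack for coalition (1,2): x1+x2 - v12 = 61 - 27 = 34
Step 2: Slack for coalition (1,3): x1+x3 - v13 = 63 - 28 = 35
Step 3: Slack for coalition (2,3): x2+x3 - v23 = 14 - 11 = 3
Step 4: Minimum slack = min(34, 35, 3) = 3, attained by (2,3); no pair can gain by deviating, so the allocation is in the core

3


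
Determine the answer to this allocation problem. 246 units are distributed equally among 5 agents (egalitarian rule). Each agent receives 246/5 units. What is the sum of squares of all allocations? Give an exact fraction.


Step 1: Each agent's share = 246/5
Step 2: Square of each share = (246/5)^2 = 60516/25
Step 3: Sum of squares = 5 * 60516/25 = 60516/5

60516/5


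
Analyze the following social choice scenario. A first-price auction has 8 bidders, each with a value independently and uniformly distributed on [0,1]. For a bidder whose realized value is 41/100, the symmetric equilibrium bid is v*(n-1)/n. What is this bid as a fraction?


Step 1: The symmetric BNE bidding function is b(v) = v * (n-1) / n
Step 2: Substitute v = 41/100 and n = 8
Step 3: b = 41/100 * 7/8
Step 4: b = 287/800

287/800


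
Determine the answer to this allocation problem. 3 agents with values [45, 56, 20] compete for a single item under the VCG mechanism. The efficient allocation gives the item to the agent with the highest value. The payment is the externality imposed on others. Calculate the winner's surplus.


Step 1: The winner is the agent with the highest value: agent 1 with value 56
Step 2: Values of other agents: [45, 20]
Step 3: VCG payment = max of others' values = 45
Step 4: Surplus = 56 - 45 = 11

11


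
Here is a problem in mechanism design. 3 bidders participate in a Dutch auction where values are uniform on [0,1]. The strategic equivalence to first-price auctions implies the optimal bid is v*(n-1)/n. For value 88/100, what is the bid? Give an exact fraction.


Step 1: Dutch auctions are strategically equivalent to first-price auctions
Step 2: The equilibrium bid is b(v) = v*(n-1)/n
Step 3: b = 22/25 * 2/3
Step 4: b = 44/75

44/75


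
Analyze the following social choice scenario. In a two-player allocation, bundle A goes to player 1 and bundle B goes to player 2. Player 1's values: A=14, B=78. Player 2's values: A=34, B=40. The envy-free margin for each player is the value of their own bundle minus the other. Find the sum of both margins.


Step 1: Player 1's margin = v1(A) - v1(B) = 14 - 78 = -64
Step 2: Player 2's margin = v2(B) - v2(A) = 40 - 34 = 6
Step 3: Total margin = -64 + 6 = -58

-58


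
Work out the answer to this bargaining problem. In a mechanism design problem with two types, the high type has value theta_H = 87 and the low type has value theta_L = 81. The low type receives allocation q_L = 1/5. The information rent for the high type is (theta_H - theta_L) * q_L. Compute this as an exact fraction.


Step 1: theta_H - theta_L = 87 - 81 = 6
Step 2: Information rent = (theta_H - theta_L) * q_L
Step 3: = 6 * 1/5
Step 4: = 6/5

6/5


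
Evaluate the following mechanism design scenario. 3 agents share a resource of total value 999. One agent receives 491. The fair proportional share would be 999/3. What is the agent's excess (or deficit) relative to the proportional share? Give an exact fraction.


Step 1: Proportional share = 999/3 = 333
Step 2: Agent's actual allocation = 491
Step 3: Excess = 491 - 333 = 158

158


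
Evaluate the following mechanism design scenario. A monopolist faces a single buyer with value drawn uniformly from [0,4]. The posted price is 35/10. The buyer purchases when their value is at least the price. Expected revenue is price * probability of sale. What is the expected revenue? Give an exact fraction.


Step 1: Posted price r = 7/2, value support [0,4]
Step 2: P(v >= r) = (4 - 7/2)/4 = 1/8
Step 3: Expected revenue = r * P(v >= r) = 7/2 * 1/8
Step 4: Revenue = 7/16

7/16


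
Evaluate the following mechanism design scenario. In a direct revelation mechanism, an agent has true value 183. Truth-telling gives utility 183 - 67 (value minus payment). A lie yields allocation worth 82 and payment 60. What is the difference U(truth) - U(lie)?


Step 1: U(truth) = value - payment = 183 - 67 = 116
Step 2: U(lie) = allocation - payment = 82 - 60 = 22
Step 3: IC gap = 116 - 22 = 94

94


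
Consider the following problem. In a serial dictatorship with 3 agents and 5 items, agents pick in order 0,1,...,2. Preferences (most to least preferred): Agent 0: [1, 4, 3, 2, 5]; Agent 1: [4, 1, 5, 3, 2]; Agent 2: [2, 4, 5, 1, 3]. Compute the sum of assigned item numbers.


Step 1: Agent 0 picks item 1
Step 2: Agent 1 picks item 4
Step 3: Agent 2 picks item 2
Step 4: Sum = 1 + 4 + 2 = 7

7


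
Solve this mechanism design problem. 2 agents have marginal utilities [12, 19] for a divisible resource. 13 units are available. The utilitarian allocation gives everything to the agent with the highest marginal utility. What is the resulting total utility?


Step 1: The marginal utilities are [12, 19]
Step 2: The highest marginal utility is 19
Step 3: All 13 units go to that agent
Step 4: Total utility = 19 * 13 = 247

247


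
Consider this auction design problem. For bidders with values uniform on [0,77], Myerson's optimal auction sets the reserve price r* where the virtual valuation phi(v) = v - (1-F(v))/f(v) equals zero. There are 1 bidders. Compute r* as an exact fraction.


Step 1: For U[0,77], F(v) = v/77 and f(v) = 1/77
Step 2: phi(v) = v - (1 - v/77)/(1/77) = v - (77 - v) = 2v - 77
Step 3: Set phi(r*) = 0: 2r* - 77 = 0
Step 4: r* = 77/2 (the number of bidders n = 1 does not enter)

77/2


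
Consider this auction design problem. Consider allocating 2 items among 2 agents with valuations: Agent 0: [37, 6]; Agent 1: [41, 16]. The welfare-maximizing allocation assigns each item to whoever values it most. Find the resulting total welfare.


Step 1: For each item, find the maximum value among all agents.
Step 2: Item 0 -> Agent 1 (value 41)
Step 3: Item 1 -> Agent 1 (value 16)
Step 4: Total welfare = 41 + 16 = 57

57
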